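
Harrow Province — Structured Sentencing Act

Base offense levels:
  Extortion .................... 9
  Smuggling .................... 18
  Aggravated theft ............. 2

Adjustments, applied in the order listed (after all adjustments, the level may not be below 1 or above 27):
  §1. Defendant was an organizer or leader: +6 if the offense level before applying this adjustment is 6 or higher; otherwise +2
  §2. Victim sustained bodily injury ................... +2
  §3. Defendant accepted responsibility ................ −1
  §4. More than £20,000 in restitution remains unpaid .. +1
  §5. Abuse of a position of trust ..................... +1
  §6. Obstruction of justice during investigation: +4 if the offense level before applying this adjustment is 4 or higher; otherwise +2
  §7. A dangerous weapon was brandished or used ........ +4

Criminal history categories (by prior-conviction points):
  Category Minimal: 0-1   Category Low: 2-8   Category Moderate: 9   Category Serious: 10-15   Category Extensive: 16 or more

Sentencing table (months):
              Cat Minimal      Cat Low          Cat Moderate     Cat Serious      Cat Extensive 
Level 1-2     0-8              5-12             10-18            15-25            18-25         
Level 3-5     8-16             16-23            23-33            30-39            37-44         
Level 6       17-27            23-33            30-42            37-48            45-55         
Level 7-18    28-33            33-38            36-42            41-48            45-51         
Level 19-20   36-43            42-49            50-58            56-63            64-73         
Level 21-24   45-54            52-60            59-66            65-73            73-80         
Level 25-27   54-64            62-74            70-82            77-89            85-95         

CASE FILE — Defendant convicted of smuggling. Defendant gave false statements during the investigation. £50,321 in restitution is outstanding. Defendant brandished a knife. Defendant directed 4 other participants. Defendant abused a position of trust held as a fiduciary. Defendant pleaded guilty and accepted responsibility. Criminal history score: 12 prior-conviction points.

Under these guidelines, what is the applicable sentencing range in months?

Base offense level for smuggling: 18.
§1 applies (level before this adjustment is 18 ≥ 6, so +6): 18 + 6 = 24.
§2 does not apply.
§3 applies: 24 − 1 = 23.
§4 applies: 23 + 1 = 24.
§5 applies: 24 + 1 = 25.
§6 applies (level before this adjustment is 25 ≥ 4, so +4): 25 + 4 = 29.
§7 applies: 29 + 4 = 33.
Level 33 exceeds the maximum of 27; capped at 27.
Final offense level: 27.
Criminal history: 12 prior points → Category Serious (10-15).
Level 27 falls in the 25-27 band.
Grid: Level 25-27 × Category Serious = 77-89 months.

77-89 months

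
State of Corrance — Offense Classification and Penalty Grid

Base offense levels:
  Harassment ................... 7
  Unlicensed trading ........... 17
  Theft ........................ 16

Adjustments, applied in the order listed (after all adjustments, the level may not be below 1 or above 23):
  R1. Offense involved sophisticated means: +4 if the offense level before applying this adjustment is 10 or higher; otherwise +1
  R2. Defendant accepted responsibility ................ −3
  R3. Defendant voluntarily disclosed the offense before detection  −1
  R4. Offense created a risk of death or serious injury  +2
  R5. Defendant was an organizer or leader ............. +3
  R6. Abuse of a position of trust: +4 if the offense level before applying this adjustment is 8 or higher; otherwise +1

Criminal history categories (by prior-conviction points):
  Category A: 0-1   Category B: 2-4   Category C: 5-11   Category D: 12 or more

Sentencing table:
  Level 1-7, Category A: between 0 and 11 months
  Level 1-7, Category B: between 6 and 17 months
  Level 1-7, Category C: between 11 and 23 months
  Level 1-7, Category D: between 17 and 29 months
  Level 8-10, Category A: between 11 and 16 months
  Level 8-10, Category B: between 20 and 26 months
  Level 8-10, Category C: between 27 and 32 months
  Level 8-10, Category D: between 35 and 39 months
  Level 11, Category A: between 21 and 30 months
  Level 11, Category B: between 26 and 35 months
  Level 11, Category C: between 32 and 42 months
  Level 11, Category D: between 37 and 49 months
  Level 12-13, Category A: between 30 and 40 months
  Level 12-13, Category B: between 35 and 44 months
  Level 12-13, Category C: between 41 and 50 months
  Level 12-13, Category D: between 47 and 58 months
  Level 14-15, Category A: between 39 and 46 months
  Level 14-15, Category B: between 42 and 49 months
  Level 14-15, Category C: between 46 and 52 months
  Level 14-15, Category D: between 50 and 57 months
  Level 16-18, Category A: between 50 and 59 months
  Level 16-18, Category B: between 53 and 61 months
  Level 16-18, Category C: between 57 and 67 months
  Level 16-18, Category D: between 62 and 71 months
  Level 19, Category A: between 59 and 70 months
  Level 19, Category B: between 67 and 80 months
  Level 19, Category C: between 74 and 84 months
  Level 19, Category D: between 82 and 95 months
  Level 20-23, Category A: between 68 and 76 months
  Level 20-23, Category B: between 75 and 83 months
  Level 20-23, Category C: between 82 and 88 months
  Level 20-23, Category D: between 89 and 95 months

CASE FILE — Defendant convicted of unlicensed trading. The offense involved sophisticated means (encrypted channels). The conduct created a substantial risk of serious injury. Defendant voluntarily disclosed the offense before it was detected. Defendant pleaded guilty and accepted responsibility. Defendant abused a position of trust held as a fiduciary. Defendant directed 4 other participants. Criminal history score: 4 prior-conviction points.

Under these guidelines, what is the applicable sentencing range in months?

75-83 months

Base offense level for unlicensed trading: 17.
R1 applies (level before this adjustment is 17 ≥ 10, so +4): 17 + 4 = 21.
R2 applies: 21 − 3 = 18.
R3 applies: 18 − 1 = 17.
R4 applies: 17 + 2 = 19.
R5 applies: 19 + 3 = 22.
R6 applies (level before this adjustment is 22 ≥ 8, so +4): 22 + 4 = 26.
Level 26 exceeds the maximum of 23; capped at 23.
Final offense level: 23.
Criminal history: 4 prior points → Category B (2-4).
Level 23 falls in the 20-23 band.
Grid: Level 20-23 × Category B = 75-83 months.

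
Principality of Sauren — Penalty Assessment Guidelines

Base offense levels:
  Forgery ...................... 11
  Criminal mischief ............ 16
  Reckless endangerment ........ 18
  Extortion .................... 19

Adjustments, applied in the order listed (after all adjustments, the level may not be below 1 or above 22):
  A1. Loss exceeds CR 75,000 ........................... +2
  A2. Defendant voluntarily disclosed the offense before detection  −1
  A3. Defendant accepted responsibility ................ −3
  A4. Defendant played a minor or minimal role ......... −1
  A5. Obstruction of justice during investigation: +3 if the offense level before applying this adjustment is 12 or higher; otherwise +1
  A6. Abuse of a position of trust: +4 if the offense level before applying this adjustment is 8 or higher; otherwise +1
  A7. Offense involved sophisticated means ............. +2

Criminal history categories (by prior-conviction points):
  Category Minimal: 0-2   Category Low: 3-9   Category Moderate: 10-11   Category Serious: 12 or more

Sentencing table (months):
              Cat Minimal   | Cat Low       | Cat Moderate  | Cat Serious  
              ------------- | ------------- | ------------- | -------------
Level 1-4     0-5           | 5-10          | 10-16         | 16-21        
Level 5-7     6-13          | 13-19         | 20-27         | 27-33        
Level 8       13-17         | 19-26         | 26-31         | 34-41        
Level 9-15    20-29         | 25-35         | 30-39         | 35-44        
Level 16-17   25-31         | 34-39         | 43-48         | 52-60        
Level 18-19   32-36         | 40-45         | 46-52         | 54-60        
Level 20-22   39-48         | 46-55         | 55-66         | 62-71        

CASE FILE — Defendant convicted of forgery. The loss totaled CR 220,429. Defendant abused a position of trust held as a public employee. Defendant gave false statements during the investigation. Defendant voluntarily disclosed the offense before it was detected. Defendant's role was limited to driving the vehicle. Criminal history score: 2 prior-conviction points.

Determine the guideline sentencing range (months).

25-31 months

Base offense level for forgery: 11.
A1 applies: 11 + 2 = 13.
A2 applies: 13 − 1 = 12.
A3 does not apply.
A4 applies: 12 − 1 = 11.
A5 applies (level before this adjustment is 11 < 12, so +1): 11 + 1 = 12.
A6 applies (level before this adjustment is 12 ≥ 8, so +4): 12 + 4 = 16.
Final offense level: 16.
Criminal history: 2 prior points → Category Minimal (0-2).
Level 16 falls in the 16-17 band.
Grid: Level 16-17 × Category Minimal = 25-31 months.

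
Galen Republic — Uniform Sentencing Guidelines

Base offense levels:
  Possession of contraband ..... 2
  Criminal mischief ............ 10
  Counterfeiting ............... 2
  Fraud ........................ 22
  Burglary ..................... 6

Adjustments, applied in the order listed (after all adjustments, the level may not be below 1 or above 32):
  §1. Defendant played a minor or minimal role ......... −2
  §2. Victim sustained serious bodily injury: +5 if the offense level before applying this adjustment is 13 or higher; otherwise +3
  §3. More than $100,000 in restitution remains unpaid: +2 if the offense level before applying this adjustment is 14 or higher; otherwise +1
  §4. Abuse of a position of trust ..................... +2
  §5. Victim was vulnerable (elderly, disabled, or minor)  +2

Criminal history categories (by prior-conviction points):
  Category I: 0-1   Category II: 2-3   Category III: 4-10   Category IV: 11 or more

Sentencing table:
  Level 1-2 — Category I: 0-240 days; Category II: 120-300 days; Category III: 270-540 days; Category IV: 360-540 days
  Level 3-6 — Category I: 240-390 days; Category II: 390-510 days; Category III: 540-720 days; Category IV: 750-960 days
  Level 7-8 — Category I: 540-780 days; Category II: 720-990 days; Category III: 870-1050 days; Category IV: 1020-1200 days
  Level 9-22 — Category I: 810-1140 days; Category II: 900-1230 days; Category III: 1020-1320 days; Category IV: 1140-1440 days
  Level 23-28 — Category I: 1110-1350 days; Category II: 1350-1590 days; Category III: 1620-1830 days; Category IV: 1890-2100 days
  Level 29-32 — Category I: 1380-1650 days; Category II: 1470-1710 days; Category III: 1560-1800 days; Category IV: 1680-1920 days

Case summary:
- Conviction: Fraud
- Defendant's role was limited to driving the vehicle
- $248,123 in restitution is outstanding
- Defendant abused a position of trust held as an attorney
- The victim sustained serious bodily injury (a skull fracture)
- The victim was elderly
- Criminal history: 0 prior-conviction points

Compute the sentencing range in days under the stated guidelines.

Base offense level for fraud: 22.
§1 applies: 22 − 2 = 20.
§2 applies (level before this adjustment is 20 ≥ 13, so +5): 20 + 5 = 25.
§3 applies (level before this adjustment is 25 ≥ 14, so +2): 25 + 2 = 27.
§4 applies: 27 + 2 = 29.
§5 applies: 29 + 2 = 31.
Final offense level: 31.
Criminal history: 0 prior points → Category I (0-1).
Level 31 falls in the 29-32 band.
Grid: Level 29-32 × Category I = 1380-1650 days.

1380-1650 days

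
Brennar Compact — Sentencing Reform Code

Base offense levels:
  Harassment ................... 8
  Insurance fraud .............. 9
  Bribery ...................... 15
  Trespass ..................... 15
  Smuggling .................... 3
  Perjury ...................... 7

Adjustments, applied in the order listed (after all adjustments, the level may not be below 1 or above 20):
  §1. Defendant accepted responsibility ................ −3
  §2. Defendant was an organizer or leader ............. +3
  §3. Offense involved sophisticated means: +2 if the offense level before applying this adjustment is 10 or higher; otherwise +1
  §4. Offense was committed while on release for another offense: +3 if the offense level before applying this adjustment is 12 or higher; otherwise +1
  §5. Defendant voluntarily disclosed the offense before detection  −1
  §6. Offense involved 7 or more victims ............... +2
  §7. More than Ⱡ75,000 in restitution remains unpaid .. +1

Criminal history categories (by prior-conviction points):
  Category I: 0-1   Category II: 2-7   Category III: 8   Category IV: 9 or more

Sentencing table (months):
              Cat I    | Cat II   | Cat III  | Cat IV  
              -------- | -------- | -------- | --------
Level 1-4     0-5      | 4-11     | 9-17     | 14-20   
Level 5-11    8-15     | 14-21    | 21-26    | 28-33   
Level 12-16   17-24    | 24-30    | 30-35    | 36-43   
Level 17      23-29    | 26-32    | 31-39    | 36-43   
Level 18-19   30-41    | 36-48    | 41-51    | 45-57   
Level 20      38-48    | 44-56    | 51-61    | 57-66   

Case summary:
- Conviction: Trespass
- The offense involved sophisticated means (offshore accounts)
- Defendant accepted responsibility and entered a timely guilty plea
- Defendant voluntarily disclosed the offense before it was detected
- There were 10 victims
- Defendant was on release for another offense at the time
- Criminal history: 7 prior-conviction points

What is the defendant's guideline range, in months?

36-48 months

Base offense level for trespass: 15.
§1 applies: 15 − 3 = 12.
§2 does not apply.
§3 applies (level before this adjustment is 12 ≥ 10, so +2): 12 + 2 = 14.
§4 applies (level before this adjustment is 14 ≥ 12, so +3): 14 + 3 = 17.
§5 applies: 17 − 1 = 16.
§6 applies: 16 + 2 = 18.
Final offense level: 18.
Criminal history: 7 prior points → Category II (2-7).
Level 18 falls in the 18-19 band.
Grid: Level 18-19 × Category II = 36-48 months.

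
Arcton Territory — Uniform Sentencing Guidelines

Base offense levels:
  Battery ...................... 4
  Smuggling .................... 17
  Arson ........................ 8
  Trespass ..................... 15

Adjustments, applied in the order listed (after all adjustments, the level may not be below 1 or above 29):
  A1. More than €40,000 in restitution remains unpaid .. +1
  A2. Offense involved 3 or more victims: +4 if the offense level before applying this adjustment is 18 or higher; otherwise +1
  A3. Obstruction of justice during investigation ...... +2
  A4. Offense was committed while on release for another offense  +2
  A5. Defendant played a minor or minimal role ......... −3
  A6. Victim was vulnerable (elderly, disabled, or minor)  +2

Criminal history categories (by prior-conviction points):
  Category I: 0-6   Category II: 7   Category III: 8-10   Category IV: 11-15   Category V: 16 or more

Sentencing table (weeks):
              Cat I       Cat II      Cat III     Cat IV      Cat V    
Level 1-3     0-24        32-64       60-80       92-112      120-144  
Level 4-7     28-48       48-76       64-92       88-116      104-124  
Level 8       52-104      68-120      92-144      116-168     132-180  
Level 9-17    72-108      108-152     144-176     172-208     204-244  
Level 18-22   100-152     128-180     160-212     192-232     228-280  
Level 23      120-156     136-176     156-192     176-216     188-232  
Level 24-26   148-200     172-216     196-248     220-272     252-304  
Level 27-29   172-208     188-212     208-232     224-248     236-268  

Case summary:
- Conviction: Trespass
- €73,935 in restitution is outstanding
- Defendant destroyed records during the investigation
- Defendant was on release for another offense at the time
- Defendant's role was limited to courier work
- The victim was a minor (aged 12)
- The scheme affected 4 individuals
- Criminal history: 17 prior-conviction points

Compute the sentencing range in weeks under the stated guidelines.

228-280 weeks

Base offense level for trespass: 15.
A1 applies: 15 + 1 = 16.
A2 applies (level before this adjustment is 16 < 18, so +1): 16 + 1 = 17.
A3 applies: 17 + 2 = 19.
A4 applies: 19 + 2 = 21.
A5 applies: 21 − 3 = 18.
A6 applies: 18 + 2 = 20.
Final offense level: 20.
Criminal history: 17 prior points → Category V (16+).
Level 20 falls in the 18-22 band.
Grid: Level 18-22 × Category V = 228-280 weeks.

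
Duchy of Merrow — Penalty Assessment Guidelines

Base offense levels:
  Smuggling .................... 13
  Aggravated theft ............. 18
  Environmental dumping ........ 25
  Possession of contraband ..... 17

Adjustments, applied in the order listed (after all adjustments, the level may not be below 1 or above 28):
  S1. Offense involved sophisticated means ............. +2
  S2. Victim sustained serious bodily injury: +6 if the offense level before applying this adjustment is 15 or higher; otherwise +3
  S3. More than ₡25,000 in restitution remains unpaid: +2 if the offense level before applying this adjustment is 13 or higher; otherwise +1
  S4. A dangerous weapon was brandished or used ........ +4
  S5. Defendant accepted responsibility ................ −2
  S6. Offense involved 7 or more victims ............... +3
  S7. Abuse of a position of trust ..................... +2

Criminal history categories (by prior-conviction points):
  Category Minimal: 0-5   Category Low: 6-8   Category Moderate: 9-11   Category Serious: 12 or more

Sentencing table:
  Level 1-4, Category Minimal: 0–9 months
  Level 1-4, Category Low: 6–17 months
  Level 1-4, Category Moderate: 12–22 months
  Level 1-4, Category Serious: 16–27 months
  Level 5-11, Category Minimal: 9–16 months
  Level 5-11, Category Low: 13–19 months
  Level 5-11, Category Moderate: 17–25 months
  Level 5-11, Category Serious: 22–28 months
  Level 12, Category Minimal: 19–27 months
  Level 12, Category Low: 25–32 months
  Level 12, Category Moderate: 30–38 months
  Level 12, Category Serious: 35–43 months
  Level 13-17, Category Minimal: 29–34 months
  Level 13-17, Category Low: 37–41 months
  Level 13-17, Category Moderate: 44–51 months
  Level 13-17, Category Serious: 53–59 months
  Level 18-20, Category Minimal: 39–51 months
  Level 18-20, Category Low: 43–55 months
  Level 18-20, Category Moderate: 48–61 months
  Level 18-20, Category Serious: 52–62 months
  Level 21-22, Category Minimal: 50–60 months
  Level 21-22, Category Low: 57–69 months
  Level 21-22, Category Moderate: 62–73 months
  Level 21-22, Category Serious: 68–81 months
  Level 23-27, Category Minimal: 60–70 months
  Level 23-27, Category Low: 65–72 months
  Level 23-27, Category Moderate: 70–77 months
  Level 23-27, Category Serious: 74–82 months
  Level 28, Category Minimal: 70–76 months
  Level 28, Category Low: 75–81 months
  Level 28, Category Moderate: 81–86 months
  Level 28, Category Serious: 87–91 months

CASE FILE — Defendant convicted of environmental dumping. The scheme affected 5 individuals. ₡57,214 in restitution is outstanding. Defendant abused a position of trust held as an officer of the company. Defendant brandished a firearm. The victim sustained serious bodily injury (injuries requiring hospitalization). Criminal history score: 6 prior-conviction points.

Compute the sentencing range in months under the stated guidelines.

Base offense level for environmental dumping: 25.
S1 does not apply.
S2 applies (level before this adjustment is 25 ≥ 15, so +6): 25 + 6 = 31.
S3 applies (level before this adjustment is 31 ≥ 13, so +2): 31 + 2 = 33.
S4 applies: 33 + 4 = 37.
S5 does not apply.
S6 does not apply.
S7 applies: 37 + 2 = 39.
Level 39 exceeds the maximum of 28; capped at 28.
Final offense level: 28.
Criminal history: 6 prior points → Category Low (6-8).
Level 28 falls in the 28 band.
Grid: Level 28 × Category Low = 75-81 months.

75-81 months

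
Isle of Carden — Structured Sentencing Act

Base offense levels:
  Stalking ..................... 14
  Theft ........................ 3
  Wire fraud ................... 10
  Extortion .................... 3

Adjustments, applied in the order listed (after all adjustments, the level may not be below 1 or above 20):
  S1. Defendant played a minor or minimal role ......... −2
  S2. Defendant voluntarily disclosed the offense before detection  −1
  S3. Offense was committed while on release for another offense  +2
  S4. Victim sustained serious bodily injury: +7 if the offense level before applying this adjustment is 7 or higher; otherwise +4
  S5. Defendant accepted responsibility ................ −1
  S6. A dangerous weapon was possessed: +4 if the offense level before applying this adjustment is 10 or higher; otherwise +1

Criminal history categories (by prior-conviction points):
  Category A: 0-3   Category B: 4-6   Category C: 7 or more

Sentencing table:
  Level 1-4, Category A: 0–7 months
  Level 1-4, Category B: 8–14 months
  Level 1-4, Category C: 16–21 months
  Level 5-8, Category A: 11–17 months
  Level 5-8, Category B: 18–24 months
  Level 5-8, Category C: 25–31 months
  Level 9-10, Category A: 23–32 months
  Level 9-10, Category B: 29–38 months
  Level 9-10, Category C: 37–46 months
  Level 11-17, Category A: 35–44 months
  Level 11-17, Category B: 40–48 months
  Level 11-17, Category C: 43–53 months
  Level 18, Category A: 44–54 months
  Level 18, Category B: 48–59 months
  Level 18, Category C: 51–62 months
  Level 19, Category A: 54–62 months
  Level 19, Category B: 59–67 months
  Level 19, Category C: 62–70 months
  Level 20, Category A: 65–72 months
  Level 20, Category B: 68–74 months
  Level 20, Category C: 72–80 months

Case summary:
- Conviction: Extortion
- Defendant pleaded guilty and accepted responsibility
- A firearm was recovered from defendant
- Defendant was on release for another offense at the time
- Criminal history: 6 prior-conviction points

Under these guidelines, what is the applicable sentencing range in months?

Base offense level for extortion: 3.
S1 does not apply.
S3 applies: 3 + 2 = 5.
S5 applies: 5 − 1 = 4.
S6 applies (level before this adjustment is 4 < 10, so +1): 4 + 1 = 5.
Final offense level: 5.
Criminal history: 6 prior points → Category B (4-6).
Level 5 falls in the 5-8 band.
Grid: Level 5-8 × Category B = 18-24 months.

18-24 months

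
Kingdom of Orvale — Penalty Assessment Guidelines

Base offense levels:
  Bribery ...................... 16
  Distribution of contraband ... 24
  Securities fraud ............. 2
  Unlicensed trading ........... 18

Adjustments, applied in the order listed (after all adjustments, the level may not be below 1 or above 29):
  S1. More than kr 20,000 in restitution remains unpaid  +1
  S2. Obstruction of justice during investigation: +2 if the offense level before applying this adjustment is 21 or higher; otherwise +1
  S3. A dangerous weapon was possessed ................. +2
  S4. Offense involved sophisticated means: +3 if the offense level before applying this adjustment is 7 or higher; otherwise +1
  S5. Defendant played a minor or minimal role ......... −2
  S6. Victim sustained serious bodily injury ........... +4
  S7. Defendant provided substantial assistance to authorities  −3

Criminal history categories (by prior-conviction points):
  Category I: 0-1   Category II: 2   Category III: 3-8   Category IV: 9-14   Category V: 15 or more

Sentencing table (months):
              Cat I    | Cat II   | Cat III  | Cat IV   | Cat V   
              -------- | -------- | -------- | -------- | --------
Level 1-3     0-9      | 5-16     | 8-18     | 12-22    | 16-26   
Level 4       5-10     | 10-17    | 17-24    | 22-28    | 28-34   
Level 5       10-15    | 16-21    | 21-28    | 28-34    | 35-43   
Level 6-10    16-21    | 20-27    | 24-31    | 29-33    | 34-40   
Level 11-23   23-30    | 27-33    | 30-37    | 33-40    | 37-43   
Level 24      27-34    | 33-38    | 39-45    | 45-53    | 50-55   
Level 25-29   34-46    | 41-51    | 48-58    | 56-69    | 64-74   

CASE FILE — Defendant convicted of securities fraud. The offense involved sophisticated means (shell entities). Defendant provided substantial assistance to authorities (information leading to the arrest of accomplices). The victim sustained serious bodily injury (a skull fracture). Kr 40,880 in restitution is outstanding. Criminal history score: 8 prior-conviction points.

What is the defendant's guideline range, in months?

Base offense level for securities fraud: 2.
S1 applies: 2 + 1 = 3.
S2 does not apply.
S3 does not apply.
S4 applies (level before this adjustment is 3 < 7, so +1): 3 + 1 = 4.
S5 does not apply.
S6 applies: 4 + 4 = 8.
S7 applies: 8 − 3 = 5.
Final offense level: 5.
Criminal history: 8 prior points → Category III (3-8).
Level 5 falls in the 5 band.
Grid: Level 5 × Category III = 21-28 months.

21-28 months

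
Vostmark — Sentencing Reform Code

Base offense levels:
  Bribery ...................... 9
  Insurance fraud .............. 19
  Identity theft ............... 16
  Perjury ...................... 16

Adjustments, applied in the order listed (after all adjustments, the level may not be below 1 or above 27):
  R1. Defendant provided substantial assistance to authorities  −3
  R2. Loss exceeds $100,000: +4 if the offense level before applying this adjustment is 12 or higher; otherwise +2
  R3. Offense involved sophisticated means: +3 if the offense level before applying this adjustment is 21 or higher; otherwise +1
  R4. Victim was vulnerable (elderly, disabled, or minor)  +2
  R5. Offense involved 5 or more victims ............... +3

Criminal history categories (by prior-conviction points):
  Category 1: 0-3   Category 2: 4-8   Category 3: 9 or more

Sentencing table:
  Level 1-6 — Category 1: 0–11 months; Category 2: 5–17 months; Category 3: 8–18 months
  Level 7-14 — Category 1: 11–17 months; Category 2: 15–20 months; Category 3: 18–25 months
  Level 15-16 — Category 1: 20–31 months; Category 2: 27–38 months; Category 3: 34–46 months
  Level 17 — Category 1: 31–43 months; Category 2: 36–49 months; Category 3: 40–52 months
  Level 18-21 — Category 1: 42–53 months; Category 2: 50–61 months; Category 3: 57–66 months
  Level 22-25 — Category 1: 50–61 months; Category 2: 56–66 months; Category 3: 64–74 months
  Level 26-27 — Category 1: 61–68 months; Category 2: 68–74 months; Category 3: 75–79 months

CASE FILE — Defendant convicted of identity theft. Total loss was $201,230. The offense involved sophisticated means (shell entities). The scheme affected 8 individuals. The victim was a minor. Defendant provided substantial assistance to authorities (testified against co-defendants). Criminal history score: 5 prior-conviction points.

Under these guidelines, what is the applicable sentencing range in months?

Base offense level for identity theft: 16.
R1 applies: 16 − 3 = 13.
R2 applies (level before this adjustment is 13 ≥ 12, so +4): 13 + 4 = 17.
R3 applies (level before this adjustment is 17 < 21, so +1): 17 + 1 = 18.
R4 applies: 18 + 2 = 20.
R5 applies: 20 + 3 = 23.
Final offense level: 23.
Criminal history: 5 prior points → Category 2 (4-8).
Level 23 falls in the 22-25 band.
Grid: Level 22-25 × Category 2 = 56-66 months.

56-66 months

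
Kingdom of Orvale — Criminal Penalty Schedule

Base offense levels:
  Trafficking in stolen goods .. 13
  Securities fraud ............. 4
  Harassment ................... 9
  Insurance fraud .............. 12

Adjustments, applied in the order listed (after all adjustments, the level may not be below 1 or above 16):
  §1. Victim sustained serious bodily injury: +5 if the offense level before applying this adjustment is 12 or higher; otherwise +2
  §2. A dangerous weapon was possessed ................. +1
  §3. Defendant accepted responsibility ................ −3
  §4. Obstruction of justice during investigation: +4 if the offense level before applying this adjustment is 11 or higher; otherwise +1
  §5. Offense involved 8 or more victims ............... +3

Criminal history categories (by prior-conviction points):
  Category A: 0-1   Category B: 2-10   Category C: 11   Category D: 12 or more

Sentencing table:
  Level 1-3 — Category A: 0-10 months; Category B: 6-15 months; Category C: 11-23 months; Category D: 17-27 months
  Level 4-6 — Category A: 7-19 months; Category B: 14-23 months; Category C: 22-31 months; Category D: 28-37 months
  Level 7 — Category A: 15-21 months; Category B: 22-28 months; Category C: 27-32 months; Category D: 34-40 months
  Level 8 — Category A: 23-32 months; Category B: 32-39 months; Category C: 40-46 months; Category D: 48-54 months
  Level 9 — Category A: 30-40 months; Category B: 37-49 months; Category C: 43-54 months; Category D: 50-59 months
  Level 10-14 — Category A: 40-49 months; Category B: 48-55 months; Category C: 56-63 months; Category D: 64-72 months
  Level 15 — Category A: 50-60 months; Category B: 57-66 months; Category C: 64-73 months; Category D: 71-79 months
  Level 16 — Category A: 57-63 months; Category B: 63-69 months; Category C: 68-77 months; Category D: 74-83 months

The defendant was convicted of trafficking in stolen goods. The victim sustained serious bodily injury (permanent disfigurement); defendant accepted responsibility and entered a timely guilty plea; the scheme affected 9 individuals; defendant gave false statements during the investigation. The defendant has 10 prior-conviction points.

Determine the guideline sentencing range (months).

Base offense level for trafficking in stolen goods: 13.
§1 applies (level before this adjustment is 13 ≥ 12, so +5): 13 + 5 = 18.
§3 applies: 18 − 3 = 15.
§4 applies (level before this adjustment is 15 ≥ 11, so +4): 15 + 4 = 19.
§5 applies: 19 + 3 = 22.
Level 22 exceeds the maximum of 16; capped at 16.
Final offense level: 16.
Criminal history: 10 prior points → Category B (2-10).
Level 16 falls in the 16 band.
Grid: Level 16 × Category B = 63-69 months.

63-69 months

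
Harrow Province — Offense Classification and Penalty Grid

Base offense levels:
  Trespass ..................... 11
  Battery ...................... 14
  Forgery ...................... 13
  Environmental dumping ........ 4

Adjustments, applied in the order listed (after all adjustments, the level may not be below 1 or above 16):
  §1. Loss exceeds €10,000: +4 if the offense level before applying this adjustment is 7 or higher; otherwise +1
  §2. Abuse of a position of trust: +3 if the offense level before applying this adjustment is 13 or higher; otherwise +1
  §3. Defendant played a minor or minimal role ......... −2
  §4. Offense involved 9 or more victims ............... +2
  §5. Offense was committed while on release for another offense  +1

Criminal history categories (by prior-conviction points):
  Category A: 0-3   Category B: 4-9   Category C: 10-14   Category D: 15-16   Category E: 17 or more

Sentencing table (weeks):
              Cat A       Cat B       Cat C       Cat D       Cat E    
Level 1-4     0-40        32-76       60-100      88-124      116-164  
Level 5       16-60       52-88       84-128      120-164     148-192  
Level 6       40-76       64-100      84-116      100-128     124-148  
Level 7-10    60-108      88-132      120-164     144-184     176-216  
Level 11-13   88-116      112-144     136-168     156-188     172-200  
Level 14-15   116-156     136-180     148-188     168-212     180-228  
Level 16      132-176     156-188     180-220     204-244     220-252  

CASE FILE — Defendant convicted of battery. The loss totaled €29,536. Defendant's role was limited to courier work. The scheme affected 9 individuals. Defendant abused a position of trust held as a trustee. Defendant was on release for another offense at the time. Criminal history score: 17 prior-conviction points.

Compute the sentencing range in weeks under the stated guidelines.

Base offense level for battery: 14.
§1 applies (level before this adjustment is 14 ≥ 7, so +4): 14 + 4 = 18.
§2 applies (level before this adjustment is 18 ≥ 13, so +3): 18 + 3 = 21.
§3 applies: 21 − 2 = 19.
§4 applies: 19 + 2 = 21.
§5 applies: 21 + 1 = 22.
Level 22 exceeds the maximum of 16; capped at 16.
Final offense level: 16.
Criminal history: 17 prior points → Category E (17+).
Level 16 falls in the 16 band.
Grid: Level 16 × Category E = 220-252 weeks.

220-252 weeks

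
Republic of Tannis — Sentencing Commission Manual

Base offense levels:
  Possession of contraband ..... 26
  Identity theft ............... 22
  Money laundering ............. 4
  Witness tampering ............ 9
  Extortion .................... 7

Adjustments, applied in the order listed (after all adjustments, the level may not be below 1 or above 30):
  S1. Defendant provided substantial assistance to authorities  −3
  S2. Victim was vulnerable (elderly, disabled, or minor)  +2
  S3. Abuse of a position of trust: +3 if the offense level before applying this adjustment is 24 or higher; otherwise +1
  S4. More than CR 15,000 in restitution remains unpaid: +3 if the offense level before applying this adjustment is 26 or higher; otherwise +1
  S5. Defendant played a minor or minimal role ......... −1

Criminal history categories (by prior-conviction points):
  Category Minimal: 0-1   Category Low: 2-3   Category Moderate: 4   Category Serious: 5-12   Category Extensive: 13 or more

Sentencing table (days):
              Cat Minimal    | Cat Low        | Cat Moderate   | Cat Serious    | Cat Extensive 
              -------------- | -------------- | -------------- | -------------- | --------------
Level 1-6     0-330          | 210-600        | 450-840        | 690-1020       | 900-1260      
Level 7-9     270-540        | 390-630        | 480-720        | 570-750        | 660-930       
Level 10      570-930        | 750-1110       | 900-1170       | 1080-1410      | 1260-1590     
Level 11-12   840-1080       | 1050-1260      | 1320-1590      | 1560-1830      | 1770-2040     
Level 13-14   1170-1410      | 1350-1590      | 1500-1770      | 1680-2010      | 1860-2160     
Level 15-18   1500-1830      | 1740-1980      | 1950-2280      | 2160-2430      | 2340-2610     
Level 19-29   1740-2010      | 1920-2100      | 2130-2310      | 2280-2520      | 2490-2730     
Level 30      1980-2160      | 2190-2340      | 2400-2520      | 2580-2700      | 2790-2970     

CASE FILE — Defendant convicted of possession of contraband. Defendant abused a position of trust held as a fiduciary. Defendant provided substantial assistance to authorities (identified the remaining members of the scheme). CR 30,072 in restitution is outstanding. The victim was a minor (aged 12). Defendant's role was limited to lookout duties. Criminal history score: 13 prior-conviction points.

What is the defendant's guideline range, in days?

2790-2970 days

Base offense level for possession of contraband: 26.
S1 applies: 26 − 3 = 23.
S2 applies: 23 + 2 = 25.
S3 applies (level before this adjustment is 25 ≥ 24, so +3): 25 + 3 = 28.
S4 applies (level before this adjustment is 28 ≥ 26, so +3): 28 + 3 = 31.
S5 applies: 31 − 1 = 30.
Final offense level: 30.
Criminal history: 13 prior points → Category Extensive (13+).
Level 30 falls in the 30 band.
Grid: Level 30 × Category Extensive = 2790-2970 days.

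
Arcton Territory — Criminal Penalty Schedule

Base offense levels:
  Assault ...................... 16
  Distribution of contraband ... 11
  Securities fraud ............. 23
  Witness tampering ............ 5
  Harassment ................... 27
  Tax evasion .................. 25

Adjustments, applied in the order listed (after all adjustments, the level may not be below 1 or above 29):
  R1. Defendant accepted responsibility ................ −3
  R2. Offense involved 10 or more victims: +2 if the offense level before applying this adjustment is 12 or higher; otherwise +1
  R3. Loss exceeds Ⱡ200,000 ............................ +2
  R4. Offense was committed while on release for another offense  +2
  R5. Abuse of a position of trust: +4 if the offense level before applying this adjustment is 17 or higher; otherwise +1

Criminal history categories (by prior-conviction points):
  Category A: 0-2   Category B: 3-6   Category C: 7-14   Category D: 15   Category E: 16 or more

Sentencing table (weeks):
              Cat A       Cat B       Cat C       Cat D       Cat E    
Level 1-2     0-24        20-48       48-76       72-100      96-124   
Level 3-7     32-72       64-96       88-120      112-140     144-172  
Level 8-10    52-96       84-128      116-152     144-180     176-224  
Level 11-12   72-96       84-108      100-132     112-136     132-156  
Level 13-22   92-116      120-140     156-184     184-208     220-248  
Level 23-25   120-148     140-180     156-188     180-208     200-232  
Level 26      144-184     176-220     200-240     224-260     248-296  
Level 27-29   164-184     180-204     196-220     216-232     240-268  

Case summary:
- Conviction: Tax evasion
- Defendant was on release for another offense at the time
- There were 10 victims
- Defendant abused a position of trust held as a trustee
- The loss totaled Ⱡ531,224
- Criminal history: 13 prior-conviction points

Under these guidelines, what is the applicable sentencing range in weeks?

196-220 weeks

Base offense level for tax evasion: 25.
R1 does not apply.
R2 applies (level before this adjustment is 25 ≥ 12, so +2): 25 + 2 = 27.
R3 applies: 27 + 2 = 29.
R4 applies: 29 + 2 = 31.
R5 applies (level before this adjustment is 31 ≥ 17, so +4): 31 + 4 = 35.
Level 35 exceeds the maximum of 29; capped at 29.
Final offense level: 29.
Criminal history: 13 prior points → Category C (7-14).
Level 29 falls in the 27-29 band.
Grid: Level 27-29 × Category C = 196-220 weeks.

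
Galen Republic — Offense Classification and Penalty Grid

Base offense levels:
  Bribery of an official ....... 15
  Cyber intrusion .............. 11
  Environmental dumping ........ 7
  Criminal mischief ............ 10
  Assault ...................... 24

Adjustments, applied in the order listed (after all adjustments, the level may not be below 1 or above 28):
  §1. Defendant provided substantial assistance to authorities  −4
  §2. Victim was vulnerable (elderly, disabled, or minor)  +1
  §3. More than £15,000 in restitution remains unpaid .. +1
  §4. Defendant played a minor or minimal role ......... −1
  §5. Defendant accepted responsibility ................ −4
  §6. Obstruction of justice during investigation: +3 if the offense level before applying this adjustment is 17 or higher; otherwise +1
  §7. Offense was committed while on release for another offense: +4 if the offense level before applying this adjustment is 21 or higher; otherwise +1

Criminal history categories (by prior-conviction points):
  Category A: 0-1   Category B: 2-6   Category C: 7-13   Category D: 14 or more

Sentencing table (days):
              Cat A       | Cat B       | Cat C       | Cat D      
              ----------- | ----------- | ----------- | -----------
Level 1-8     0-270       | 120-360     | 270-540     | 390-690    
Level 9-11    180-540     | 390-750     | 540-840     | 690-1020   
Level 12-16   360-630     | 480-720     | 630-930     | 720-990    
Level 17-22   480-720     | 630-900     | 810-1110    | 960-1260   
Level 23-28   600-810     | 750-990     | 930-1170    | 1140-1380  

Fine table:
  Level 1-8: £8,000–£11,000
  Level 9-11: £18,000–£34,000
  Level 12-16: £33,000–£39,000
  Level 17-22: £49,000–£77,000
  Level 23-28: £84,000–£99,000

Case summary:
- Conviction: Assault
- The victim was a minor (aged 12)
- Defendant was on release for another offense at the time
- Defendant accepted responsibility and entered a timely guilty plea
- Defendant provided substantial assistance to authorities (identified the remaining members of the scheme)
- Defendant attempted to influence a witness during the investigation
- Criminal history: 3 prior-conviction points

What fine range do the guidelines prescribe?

Base offense level for assault: 24.
§1 applies: 24 − 4 = 20.
§2 applies: 20 + 1 = 21.
§5 applies: 21 − 4 = 17.
§6 applies (level before this adjustment is 17 ≥ 17, so +3): 17 + 3 = 20.
§7 applies (level before this adjustment is 20 < 21, so +1): 20 + 1 = 21.
Final offense level: 21.
Level 21 falls in the 17-22 band.
Fine table: Level 17-22 → £49,000–£77,000.

£49,000–£77,000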